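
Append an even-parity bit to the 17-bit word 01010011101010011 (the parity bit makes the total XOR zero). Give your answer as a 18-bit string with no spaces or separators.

010100111010100111

XOR of the 17 data bits: 0⊕1⊕0⊕1⊕0⊕0⊕1⊕1⊕1⊕0⊕1⊕0⊕1⊕0⊕0⊕1⊕1 = 1
Parity bit = 1 (so all 18 bits XOR to 0).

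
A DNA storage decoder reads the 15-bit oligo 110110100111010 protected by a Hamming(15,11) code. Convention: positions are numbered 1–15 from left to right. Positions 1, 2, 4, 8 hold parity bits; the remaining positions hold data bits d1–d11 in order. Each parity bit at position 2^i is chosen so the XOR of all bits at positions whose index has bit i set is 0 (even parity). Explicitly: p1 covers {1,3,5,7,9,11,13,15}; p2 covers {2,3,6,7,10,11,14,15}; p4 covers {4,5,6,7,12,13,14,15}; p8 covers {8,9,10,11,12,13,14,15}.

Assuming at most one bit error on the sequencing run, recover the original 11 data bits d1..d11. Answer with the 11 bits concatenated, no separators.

s1 (pos 1,3,5,7,9,11,13,15): 1⊕0⊕1⊕1⊕0⊕1⊕0⊕0 = 0
s2 (pos 2,3,6,7,10,11,14,15): 1⊕0⊕0⊕1⊕1⊕1⊕1⊕0 = 1
s4 (pos 4,5,6,7,12,13,14,15): 1⊕1⊕0⊕1⊕1⊕0⊕1⊕0 = 1
s8 (pos 8,9,10,11,12,13,14,15): 0⊕0⊕1⊕1⊕1⊕0⊕1⊕0 = 0
Syndrome s8…s1 = 0110 → error at position 6.
Flip position 6: 110110100111010 → 110111100111010
Read data bits from positions 3,5,6,7,9,10,11,12,13,14,15: 01110111010

01110111010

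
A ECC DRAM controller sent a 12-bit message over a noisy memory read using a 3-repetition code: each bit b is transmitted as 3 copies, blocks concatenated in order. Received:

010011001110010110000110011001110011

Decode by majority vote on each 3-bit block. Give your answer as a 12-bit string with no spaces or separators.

Block 1 (010): 1 one → 0
Block 2 (011): 2 ones → 1
Block 3 (001): 1 one → 0
Block 4 (110): 2 ones → 1
Block 5 (010): 1 one → 0
Block 6 (110): 2 ones → 1
Block 7 (000): 0 ones → 0
Block 8 (110): 2 ones → 1
Block 9 (011): 2 ones → 1
Block 10 (001): 1 one → 0
Block 11 (110): 2 ones → 1
Block 12 (011): 2 ones → 1

010101011011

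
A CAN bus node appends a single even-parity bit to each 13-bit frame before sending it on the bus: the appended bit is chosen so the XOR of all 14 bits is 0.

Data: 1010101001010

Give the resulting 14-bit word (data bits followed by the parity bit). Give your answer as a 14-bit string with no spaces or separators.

10101010010100

XOR of the 13 data bits: 1⊕0⊕1⊕0⊕1⊕0⊕1⊕0⊕0⊕1⊕0⊕1⊕0 = 0
Parity bit = 0 (so all 14 bits XOR to 0).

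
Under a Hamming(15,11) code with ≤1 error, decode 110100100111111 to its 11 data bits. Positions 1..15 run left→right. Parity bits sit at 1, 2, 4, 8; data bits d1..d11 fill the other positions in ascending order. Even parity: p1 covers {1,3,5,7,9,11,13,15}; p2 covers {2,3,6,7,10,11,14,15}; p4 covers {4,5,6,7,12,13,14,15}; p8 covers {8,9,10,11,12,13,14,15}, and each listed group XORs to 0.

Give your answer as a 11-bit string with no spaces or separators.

s1 (pos 1,3,5,7,9,11,13,15): 1⊕0⊕0⊕1⊕0⊕1⊕1⊕1 = 1
s2 (pos 2,3,6,7,10,11,14,15): 1⊕0⊕0⊕1⊕1⊕1⊕1⊕1 = 0
s4 (pos 4,5,6,7,12,13,14,15): 1⊕0⊕0⊕1⊕1⊕1⊕1⊕1 = 0
s8 (pos 8,9,10,11,12,13,14,15): 0⊕0⊕1⊕1⊕1⊕1⊕1⊕1 = 0
Syndrome s8…s1 = 0001 → error at position 1.
Flip position 1: 110100100111111 → 010100100111111
Read data bits from positions 3,5,6,7,9,10,11,12,13,14,15: 00010111111

00010111111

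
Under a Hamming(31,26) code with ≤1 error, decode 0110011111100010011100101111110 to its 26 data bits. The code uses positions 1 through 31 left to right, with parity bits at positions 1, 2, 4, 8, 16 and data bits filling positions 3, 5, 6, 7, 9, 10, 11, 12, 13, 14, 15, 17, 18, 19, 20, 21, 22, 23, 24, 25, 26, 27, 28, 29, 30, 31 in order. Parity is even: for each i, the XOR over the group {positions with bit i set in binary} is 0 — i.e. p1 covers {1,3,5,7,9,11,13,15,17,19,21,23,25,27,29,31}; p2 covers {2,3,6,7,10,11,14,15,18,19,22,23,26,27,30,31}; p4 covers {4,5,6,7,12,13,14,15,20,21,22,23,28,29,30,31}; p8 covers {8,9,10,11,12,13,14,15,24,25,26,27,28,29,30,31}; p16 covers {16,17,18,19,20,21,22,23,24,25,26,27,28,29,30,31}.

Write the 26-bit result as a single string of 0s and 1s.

s1 (pos 1,3,5,7,9,11,13,15,17,19,21,23,25,27,29,31): 0⊕1⊕0⊕1⊕1⊕1⊕0⊕1⊕0⊕1⊕0⊕1⊕1⊕1⊕1⊕0 = 0
s2 (pos 2,3,6,7,10,11,14,15,18,19,22,23,26,27,30,31): 1⊕1⊕1⊕1⊕1⊕1⊕0⊕1⊕1⊕1⊕0⊕1⊕1⊕1⊕1⊕0 = 1
s4 (pos 4,5,6,7,12,13,14,15,20,21,22,23,28,29,30,31): 0⊕0⊕1⊕1⊕0⊕0⊕0⊕1⊕1⊕0⊕0⊕1⊕1⊕1⊕1⊕0 = 0
s8 (pos 8,9,10,11,12,13,14,15,24,25,26,27,28,29,30,31): 1⊕1⊕1⊕1⊕0⊕0⊕0⊕1⊕0⊕1⊕1⊕1⊕1⊕1⊕1⊕0 = 1
s16 (pos 16,17,18,19,20,21,22,23,24,25,26,27,28,29,30,31): 0⊕0⊕1⊕1⊕1⊕0⊕0⊕1⊕0⊕1⊕1⊕1⊕1⊕1⊕1⊕0 = 0
Syndrome s16…s1 = 01010 → error at position 10.
Flip position 10: 0110011111100010011100101111110 → 0110011110100010011100101111110
Read data bits from positions 3,5,6,7,9,10,11,12,13,14,15,17,18,19,20,21,22,23,24,25,26,27,28,29,30,31: 10111010001011100101111110

10111010001011100101111110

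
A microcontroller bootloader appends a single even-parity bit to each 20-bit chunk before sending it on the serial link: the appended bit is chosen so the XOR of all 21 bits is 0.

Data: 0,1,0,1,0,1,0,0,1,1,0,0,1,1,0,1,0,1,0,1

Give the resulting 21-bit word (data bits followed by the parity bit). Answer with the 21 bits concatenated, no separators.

010101001100110101010

XOR of the 20 data bits: 0⊕1⊕0⊕1⊕0⊕1⊕0⊕0⊕1⊕1⊕0⊕0⊕1⊕1⊕0⊕1⊕0⊕1⊕0⊕1 = 0
Parity bit = 0 (so all 21 bits XOR to 0).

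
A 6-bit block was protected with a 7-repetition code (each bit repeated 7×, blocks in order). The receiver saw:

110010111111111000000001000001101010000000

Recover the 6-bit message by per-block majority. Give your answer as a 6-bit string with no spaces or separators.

110010

Block 1 (1100101): 4 ones → 1
Block 2 (1111111): 7 ones → 1
Block 3 (1000000): 1 one → 0
Block 4 (0010000): 1 one → 0
Block 5 (0110101): 4 ones → 1
Block 6 (0000000): 0 ones → 0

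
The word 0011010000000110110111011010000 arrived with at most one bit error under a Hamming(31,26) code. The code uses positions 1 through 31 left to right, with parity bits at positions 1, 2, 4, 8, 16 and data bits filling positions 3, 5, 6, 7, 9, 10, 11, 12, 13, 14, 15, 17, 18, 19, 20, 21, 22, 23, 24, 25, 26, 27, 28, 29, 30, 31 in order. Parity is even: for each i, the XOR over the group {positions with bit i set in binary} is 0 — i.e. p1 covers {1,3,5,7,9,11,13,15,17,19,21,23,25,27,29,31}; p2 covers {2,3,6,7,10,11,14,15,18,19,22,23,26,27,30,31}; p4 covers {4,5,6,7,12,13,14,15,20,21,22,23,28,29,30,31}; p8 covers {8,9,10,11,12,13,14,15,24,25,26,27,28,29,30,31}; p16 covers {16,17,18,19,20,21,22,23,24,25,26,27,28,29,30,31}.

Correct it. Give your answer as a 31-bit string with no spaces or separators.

0011010000000010110111011010000

s1 (pos 1,3,5,7,9,11,13,15,17,19,21,23,25,27,29,31): 0⊕1⊕0⊕0⊕0⊕0⊕0⊕1⊕1⊕0⊕1⊕0⊕1⊕1⊕0⊕0 = 0
s2 (pos 2,3,6,7,10,11,14,15,18,19,22,23,26,27,30,31): 0⊕1⊕1⊕0⊕0⊕0⊕1⊕1⊕1⊕0⊕1⊕0⊕0⊕1⊕0⊕0 = 1
s4 (pos 4,5,6,7,12,13,14,15,20,21,22,23,28,29,30,31): 1⊕0⊕1⊕0⊕0⊕0⊕1⊕1⊕1⊕1⊕1⊕0⊕0⊕0⊕0⊕0 = 1
s8 (pos 8,9,10,11,12,13,14,15,24,25,26,27,28,29,30,31): 0⊕0⊕0⊕0⊕0⊕0⊕1⊕1⊕1⊕1⊕0⊕1⊕0⊕0⊕0⊕0 = 1
s16 (pos 16,17,18,19,20,21,22,23,24,25,26,27,28,29,30,31): 0⊕1⊕1⊕0⊕1⊕1⊕1⊕0⊕1⊕1⊕0⊕1⊕0⊕0⊕0⊕0 = 0
Syndrome s16…s1 = 01110 → error at position 14.
Flip position 14: 0011010000000110110111011010000 → 0011010000000010110111011010000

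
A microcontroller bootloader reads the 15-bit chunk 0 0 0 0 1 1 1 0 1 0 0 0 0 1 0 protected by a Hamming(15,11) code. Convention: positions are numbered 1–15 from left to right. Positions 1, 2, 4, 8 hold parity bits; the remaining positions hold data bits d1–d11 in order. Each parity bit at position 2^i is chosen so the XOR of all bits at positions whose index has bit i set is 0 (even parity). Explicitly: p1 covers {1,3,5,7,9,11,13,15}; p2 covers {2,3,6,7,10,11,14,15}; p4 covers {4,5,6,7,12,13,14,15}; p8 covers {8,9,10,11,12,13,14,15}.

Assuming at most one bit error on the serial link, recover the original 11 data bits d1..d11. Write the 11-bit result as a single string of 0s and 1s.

11111000010

s1 (pos 1,3,5,7,9,11,13,15): 0⊕0⊕1⊕1⊕1⊕0⊕0⊕0 = 1
s2 (pos 2,3,6,7,10,11,14,15): 0⊕0⊕1⊕1⊕0⊕0⊕1⊕0 = 1
s4 (pos 4,5,6,7,12,13,14,15): 0⊕1⊕1⊕1⊕0⊕0⊕1⊕0 = 0
s8 (pos 8,9,10,11,12,13,14,15): 0⊕1⊕0⊕0⊕0⊕0⊕1⊕0 = 0
Syndrome s8…s1 = 0011 → error at position 3.
Flip position 3: 000011101000010 → 001011101000010
Read data bits from positions 3,5,6,7,9,10,11,12,13,14,15: 11111000010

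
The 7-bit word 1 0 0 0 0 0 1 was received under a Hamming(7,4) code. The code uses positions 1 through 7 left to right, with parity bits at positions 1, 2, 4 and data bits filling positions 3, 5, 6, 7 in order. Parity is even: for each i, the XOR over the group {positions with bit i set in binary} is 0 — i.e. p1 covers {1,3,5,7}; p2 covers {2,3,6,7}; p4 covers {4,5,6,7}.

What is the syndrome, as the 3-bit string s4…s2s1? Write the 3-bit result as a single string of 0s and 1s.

110

s1 (pos 1,3,5,7): 1⊕0⊕0⊕1 = 0
s2 (pos 2,3,6,7): 0⊕0⊕0⊕1 = 1
s4 (pos 4,5,6,7): 0⊕0⊕0⊕1 = 1
Syndrome s4…s1 = 110 → error at position 6.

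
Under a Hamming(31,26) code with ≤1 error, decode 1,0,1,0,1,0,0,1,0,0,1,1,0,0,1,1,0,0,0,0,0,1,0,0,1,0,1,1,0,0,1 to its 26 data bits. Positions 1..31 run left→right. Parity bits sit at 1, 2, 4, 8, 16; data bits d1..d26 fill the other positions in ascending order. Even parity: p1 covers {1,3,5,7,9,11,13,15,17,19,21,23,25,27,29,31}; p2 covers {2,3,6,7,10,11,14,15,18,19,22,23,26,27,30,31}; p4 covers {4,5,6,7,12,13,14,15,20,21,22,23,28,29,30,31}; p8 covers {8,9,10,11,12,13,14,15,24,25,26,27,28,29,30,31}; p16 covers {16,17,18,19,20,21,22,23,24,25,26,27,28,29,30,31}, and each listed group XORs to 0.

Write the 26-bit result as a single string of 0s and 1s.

s1 (pos 1,3,5,7,9,11,13,15,17,19,21,23,25,27,29,31): 1⊕1⊕1⊕0⊕0⊕1⊕0⊕1⊕0⊕0⊕0⊕0⊕1⊕1⊕0⊕1 = 0
s2 (pos 2,3,6,7,10,11,14,15,18,19,22,23,26,27,30,31): 0⊕1⊕0⊕0⊕0⊕1⊕0⊕1⊕0⊕0⊕1⊕0⊕0⊕1⊕0⊕1 = 0
s4 (pos 4,5,6,7,12,13,14,15,20,21,22,23,28,29,30,31): 0⊕1⊕0⊕0⊕1⊕0⊕0⊕1⊕0⊕0⊕1⊕0⊕1⊕0⊕0⊕1 = 0
s8 (pos 8,9,10,11,12,13,14,15,24,25,26,27,28,29,30,31): 1⊕0⊕0⊕1⊕1⊕0⊕0⊕1⊕0⊕1⊕0⊕1⊕1⊕0⊕0⊕1 = 0
s16 (pos 16,17,18,19,20,21,22,23,24,25,26,27,28,29,30,31): 1⊕0⊕0⊕0⊕0⊕0⊕1⊕0⊕0⊕1⊕0⊕1⊕1⊕0⊕0⊕1 = 0
Syndrome s16…s1 = 00000 → no error.
Read data bits from positions 3,5,6,7,9,10,11,12,13,14,15,17,18,19,20,21,22,23,24,25,26,27,28,29,30,31: 11000011001000001001011001

11000011001000001001011001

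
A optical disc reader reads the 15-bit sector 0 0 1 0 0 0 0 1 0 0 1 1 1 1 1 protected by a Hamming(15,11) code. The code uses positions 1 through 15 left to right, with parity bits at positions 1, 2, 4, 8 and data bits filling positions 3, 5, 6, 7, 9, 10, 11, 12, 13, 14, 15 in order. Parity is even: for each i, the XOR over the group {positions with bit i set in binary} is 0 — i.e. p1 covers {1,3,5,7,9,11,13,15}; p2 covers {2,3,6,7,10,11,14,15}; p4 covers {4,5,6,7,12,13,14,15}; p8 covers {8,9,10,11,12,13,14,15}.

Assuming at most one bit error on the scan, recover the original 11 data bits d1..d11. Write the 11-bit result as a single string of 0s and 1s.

10000011111

s1 (pos 1,3,5,7,9,11,13,15): 0⊕1⊕0⊕0⊕0⊕1⊕1⊕1 = 0
s2 (pos 2,3,6,7,10,11,14,15): 0⊕1⊕0⊕0⊕0⊕1⊕1⊕1 = 0
s4 (pos 4,5,6,7,12,13,14,15): 0⊕0⊕0⊕0⊕1⊕1⊕1⊕1 = 0
s8 (pos 8,9,10,11,12,13,14,15): 1⊕0⊕0⊕1⊕1⊕1⊕1⊕1 = 0
Syndrome s8…s1 = 0000 → no error.
Read data bits from positions 3,5,6,7,9,10,11,12,13,14,15: 10000011111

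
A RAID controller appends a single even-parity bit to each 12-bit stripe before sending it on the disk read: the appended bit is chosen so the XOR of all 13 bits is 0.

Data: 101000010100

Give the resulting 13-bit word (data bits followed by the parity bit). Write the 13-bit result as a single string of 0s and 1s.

1010000101000

XOR of the 12 data bits: 1⊕0⊕1⊕0⊕0⊕0⊕0⊕1⊕0⊕1⊕0⊕0 = 0
Parity bit = 0 (so all 13 bits XOR to 0).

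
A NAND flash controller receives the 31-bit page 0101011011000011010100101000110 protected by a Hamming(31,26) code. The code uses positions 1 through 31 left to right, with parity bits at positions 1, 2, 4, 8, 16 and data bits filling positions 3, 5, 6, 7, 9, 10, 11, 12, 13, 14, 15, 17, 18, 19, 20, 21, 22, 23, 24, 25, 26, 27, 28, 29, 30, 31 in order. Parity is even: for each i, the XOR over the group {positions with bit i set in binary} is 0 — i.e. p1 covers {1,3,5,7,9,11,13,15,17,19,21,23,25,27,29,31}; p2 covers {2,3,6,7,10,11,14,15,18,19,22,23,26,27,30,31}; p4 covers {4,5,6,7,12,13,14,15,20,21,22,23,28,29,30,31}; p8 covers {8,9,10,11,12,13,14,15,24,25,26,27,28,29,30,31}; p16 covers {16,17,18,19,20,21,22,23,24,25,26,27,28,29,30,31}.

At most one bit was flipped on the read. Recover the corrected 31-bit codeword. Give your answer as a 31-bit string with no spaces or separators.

0101011011000010010100101000110

s1 (pos 1,3,5,7,9,11,13,15,17,19,21,23,25,27,29,31): 0⊕0⊕0⊕1⊕1⊕0⊕0⊕1⊕0⊕0⊕0⊕1⊕1⊕0⊕1⊕0 = 0
s2 (pos 2,3,6,7,10,11,14,15,18,19,22,23,26,27,30,31): 1⊕0⊕1⊕1⊕1⊕0⊕0⊕1⊕1⊕0⊕0⊕1⊕0⊕0⊕1⊕0 = 0
s4 (pos 4,5,6,7,12,13,14,15,20,21,22,23,28,29,30,31): 1⊕0⊕1⊕1⊕0⊕0⊕0⊕1⊕1⊕0⊕0⊕1⊕0⊕1⊕1⊕0 = 0
s8 (pos 8,9,10,11,12,13,14,15,24,25,26,27,28,29,30,31): 0⊕1⊕1⊕0⊕0⊕0⊕0⊕1⊕0⊕1⊕0⊕0⊕0⊕1⊕1⊕0 = 0
s16 (pos 16,17,18,19,20,21,22,23,24,25,26,27,28,29,30,31): 1⊕0⊕1⊕0⊕1⊕0⊕0⊕1⊕0⊕1⊕0⊕0⊕0⊕1⊕1⊕0 = 1
Syndrome s16…s1 = 10000 → error at position 16.
Flip position 16: 0101011011000011010100101000110 → 0101011011000010010100101000110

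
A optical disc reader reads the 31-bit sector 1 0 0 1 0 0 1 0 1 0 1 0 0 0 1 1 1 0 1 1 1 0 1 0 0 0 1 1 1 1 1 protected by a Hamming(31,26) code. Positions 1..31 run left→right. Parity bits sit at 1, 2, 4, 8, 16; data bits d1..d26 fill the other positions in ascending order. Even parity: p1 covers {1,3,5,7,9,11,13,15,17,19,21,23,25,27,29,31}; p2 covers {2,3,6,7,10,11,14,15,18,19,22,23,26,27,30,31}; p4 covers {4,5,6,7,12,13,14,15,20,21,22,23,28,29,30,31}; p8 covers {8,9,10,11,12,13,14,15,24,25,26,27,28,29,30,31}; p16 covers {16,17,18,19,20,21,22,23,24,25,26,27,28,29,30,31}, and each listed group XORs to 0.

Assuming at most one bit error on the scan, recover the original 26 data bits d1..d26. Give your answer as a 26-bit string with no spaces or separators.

s1 (pos 1,3,5,7,9,11,13,15,17,19,21,23,25,27,29,31): 1⊕0⊕0⊕1⊕1⊕1⊕0⊕1⊕1⊕1⊕1⊕1⊕0⊕1⊕1⊕1 = 0
s2 (pos 2,3,6,7,10,11,14,15,18,19,22,23,26,27,30,31): 0⊕0⊕0⊕1⊕0⊕1⊕0⊕1⊕0⊕1⊕0⊕1⊕0⊕1⊕1⊕1 = 0
s4 (pos 4,5,6,7,12,13,14,15,20,21,22,23,28,29,30,31): 1⊕0⊕0⊕1⊕0⊕0⊕0⊕1⊕1⊕1⊕0⊕1⊕1⊕1⊕1⊕1 = 0
s8 (pos 8,9,10,11,12,13,14,15,24,25,26,27,28,29,30,31): 0⊕1⊕0⊕1⊕0⊕0⊕0⊕1⊕0⊕0⊕0⊕1⊕1⊕1⊕1⊕1 = 0
s16 (pos 16,17,18,19,20,21,22,23,24,25,26,27,28,29,30,31): 1⊕1⊕0⊕1⊕1⊕1⊕0⊕1⊕0⊕0⊕0⊕1⊕1⊕1⊕1⊕1 = 1
Syndrome s16…s1 = 10000 → error at position 16.
Flip position 16: 1001001010100011101110100011111 → 1001001010100010101110100011111
Read data bits from positions 3,5,6,7,9,10,11,12,13,14,15,17,18,19,20,21,22,23,24,25,26,27,28,29,30,31: 00011010001101110100011111

00011010001101110100011111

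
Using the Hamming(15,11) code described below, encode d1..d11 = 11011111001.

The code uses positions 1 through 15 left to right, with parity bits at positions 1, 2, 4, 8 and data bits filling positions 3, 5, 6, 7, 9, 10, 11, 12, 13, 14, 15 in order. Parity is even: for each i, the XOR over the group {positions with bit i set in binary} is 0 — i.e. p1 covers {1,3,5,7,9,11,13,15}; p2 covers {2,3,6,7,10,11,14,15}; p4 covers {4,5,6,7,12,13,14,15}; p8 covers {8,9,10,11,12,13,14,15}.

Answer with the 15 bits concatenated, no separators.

Place data at non-parity positions: p1 p2 1 p4 1 0 1 p8 1 1 1 1 0 0 1
p1 (pos 1,3,5,7,9,11,13,15): XOR of data positions = 1⊕1⊕1⊕1⊕1⊕0⊕1 = 0
p2 (pos 2,3,6,7,10,11,14,15): XOR of data positions = 1⊕0⊕1⊕1⊕1⊕0⊕1 = 1
p4 (pos 4,5,6,7,12,13,14,15): XOR of data positions = 1⊕0⊕1⊕1⊕0⊕0⊕1 = 0
p8 (pos 8,9,10,11,12,13,14,15): XOR of data positions = 1⊕1⊕1⊕1⊕0⊕0⊕1 = 1
Codeword: 011010111111001

011010111111001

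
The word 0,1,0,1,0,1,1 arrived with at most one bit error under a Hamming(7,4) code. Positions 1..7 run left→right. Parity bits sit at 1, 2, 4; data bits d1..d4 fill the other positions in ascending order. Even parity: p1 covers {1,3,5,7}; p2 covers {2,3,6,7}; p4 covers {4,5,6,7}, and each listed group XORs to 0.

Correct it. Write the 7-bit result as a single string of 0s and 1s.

0101010

s1 (pos 1,3,5,7): 0⊕0⊕0⊕1 = 1
s2 (pos 2,3,6,7): 1⊕0⊕1⊕1 = 1
s4 (pos 4,5,6,7): 1⊕0⊕1⊕1 = 1
Syndrome s4…s1 = 111 → error at position 7.
Flip position 7: 0101011 → 0101010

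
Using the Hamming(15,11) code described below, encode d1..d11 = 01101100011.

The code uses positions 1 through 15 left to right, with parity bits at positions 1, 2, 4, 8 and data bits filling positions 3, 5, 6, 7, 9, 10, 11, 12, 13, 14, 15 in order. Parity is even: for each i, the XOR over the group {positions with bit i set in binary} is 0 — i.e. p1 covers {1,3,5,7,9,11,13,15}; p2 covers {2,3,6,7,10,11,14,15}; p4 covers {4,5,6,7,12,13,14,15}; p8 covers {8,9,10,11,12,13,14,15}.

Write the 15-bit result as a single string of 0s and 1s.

Place data at non-parity positions: p1 p2 0 p4 1 1 0 p8 1 1 0 0 0 1 1
p1 (pos 1,3,5,7,9,11,13,15): XOR of data positions = 0⊕1⊕0⊕1⊕0⊕0⊕1 = 1
p2 (pos 2,3,6,7,10,11,14,15): XOR of data positions = 0⊕1⊕0⊕1⊕0⊕1⊕1 = 0
p4 (pos 4,5,6,7,12,13,14,15): XOR of data positions = 1⊕1⊕0⊕0⊕0⊕1⊕1 = 0
p8 (pos 8,9,10,11,12,13,14,15): XOR of data positions = 1⊕1⊕0⊕0⊕0⊕1⊕1 = 0
Codeword: 100011001100011

100011001100011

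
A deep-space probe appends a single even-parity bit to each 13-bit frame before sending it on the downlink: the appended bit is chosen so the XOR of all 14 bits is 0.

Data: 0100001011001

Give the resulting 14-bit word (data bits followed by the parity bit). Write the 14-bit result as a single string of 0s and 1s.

01000010110011

XOR of the 13 data bits: 0⊕1⊕0⊕0⊕0⊕0⊕1⊕0⊕1⊕1⊕0⊕0⊕1 = 1
Parity bit = 1 (so all 14 bits XOR to 0).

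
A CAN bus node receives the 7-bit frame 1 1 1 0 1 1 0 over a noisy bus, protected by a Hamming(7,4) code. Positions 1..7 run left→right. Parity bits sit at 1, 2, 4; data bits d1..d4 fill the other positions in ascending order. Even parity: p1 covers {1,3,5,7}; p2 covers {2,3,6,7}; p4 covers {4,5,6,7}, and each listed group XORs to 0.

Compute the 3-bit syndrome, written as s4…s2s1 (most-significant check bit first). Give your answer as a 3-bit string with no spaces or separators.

011

s1 (pos 1,3,5,7): 1⊕1⊕1⊕0 = 1
s2 (pos 2,3,6,7): 1⊕1⊕1⊕0 = 1
s4 (pos 4,5,6,7): 0⊕1⊕1⊕0 = 0
Syndrome s4…s1 = 011 → error at position 3.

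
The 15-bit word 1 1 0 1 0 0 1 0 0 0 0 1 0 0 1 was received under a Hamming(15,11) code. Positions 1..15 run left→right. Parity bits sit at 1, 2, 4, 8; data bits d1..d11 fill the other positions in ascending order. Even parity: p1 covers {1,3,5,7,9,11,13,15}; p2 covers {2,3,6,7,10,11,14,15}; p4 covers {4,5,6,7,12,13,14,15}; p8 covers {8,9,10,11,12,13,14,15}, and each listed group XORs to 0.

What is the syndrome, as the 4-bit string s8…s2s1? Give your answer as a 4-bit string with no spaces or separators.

s1 (pos 1,3,5,7,9,11,13,15): 1⊕0⊕0⊕1⊕0⊕0⊕0⊕1 = 1
s2 (pos 2,3,6,7,10,11,14,15): 1⊕0⊕0⊕1⊕0⊕0⊕0⊕1 = 1
s4 (pos 4,5,6,7,12,13,14,15): 1⊕0⊕0⊕1⊕1⊕0⊕0⊕1 = 0
s8 (pos 8,9,10,11,12,13,14,15): 0⊕0⊕0⊕0⊕1⊕0⊕0⊕1 = 0
Syndrome s8…s1 = 0011 → error at position 3.

0011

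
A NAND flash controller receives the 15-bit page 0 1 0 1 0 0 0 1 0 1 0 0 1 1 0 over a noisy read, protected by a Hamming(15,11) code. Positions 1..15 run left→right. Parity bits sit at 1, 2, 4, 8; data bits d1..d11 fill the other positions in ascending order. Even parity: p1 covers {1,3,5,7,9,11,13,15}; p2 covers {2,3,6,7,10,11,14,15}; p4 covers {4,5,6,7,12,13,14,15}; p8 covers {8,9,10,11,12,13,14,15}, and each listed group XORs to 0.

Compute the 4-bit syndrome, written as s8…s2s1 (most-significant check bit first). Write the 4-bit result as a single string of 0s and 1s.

0111

s1 (pos 1,3,5,7,9,11,13,15): 0⊕0⊕0⊕0⊕0⊕0⊕1⊕0 = 1
s2 (pos 2,3,6,7,10,11,14,15): 1⊕0⊕0⊕0⊕1⊕0⊕1⊕0 = 1
s4 (pos 4,5,6,7,12,13,14,15): 1⊕0⊕0⊕0⊕0⊕1⊕1⊕0 = 1
s8 (pos 8,9,10,11,12,13,14,15): 1⊕0⊕1⊕0⊕0⊕1⊕1⊕0 = 0
Syndrome s8…s1 = 0111 → error at position 7.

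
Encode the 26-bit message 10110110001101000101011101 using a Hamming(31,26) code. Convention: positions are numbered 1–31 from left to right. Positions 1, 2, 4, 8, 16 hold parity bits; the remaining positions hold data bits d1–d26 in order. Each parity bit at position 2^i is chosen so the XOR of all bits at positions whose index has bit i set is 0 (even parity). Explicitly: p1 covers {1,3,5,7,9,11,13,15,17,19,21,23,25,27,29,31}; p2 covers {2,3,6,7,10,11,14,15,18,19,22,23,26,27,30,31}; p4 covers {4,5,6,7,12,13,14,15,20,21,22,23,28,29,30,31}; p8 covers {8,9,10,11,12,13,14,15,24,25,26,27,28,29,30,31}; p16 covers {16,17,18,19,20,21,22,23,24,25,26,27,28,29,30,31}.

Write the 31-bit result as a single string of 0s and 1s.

Place data at non-parity positions: p1 p2 1 p4 0 1 1 p8 0 1 1 0 0 0 1 p16 1 0 1 0 0 0 1 0 1 0 1 1 1 0 1
p1 (pos 1,3,5,7,9,11,13,15,17,19,21,23,25,27,29,31): XOR of data positions = 1⊕0⊕1⊕0⊕1⊕0⊕1⊕1⊕1⊕0⊕1⊕1⊕1⊕1⊕1 = 1
p2 (pos 2,3,6,7,10,11,14,15,18,19,22,23,26,27,30,31): XOR of data positions = 1⊕1⊕1⊕1⊕1⊕0⊕1⊕0⊕1⊕0⊕1⊕0⊕1⊕0⊕1 = 0
p4 (pos 4,5,6,7,12,13,14,15,20,21,22,23,28,29,30,31): XOR of data positions = 0⊕1⊕1⊕0⊕0⊕0⊕1⊕0⊕0⊕0⊕1⊕1⊕1⊕0⊕1 = 1
p8 (pos 8,9,10,11,12,13,14,15,24,25,26,27,28,29,30,31): XOR of data positions = 0⊕1⊕1⊕0⊕0⊕0⊕1⊕0⊕1⊕0⊕1⊕1⊕1⊕0⊕1 = 0
p16 (pos 16,17,18,19,20,21,22,23,24,25,26,27,28,29,30,31): XOR of data positions = 1⊕0⊕1⊕0⊕0⊕0⊕1⊕0⊕1⊕0⊕1⊕1⊕1⊕0⊕1 = 0
Codeword: 1011011001100010101000101011101

1011011001100010101000101011101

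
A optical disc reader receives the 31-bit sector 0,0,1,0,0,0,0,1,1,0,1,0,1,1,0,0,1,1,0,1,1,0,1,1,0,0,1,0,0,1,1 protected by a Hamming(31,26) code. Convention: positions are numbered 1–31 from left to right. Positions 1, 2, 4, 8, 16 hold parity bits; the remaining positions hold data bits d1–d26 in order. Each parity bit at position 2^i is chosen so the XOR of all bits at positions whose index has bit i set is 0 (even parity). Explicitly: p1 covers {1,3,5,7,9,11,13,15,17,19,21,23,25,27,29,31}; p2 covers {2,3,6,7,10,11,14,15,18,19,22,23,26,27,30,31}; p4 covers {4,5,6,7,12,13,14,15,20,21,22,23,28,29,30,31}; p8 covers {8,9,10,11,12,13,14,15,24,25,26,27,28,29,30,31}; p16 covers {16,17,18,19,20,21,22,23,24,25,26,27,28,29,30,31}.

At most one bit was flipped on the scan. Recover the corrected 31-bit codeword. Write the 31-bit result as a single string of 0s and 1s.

s1 (pos 1,3,5,7,9,11,13,15,17,19,21,23,25,27,29,31): 0⊕1⊕0⊕0⊕1⊕1⊕1⊕0⊕1⊕0⊕1⊕1⊕0⊕1⊕0⊕1 = 1
s2 (pos 2,3,6,7,10,11,14,15,18,19,22,23,26,27,30,31): 0⊕1⊕0⊕0⊕0⊕1⊕1⊕0⊕1⊕0⊕0⊕1⊕0⊕1⊕1⊕1 = 0
s4 (pos 4,5,6,7,12,13,14,15,20,21,22,23,28,29,30,31): 0⊕0⊕0⊕0⊕0⊕1⊕1⊕0⊕1⊕1⊕0⊕1⊕0⊕0⊕1⊕1 = 1
s8 (pos 8,9,10,11,12,13,14,15,24,25,26,27,28,29,30,31): 1⊕1⊕0⊕1⊕0⊕1⊕1⊕0⊕1⊕0⊕0⊕1⊕0⊕0⊕1⊕1 = 1
s16 (pos 16,17,18,19,20,21,22,23,24,25,26,27,28,29,30,31): 0⊕1⊕1⊕0⊕1⊕1⊕0⊕1⊕1⊕0⊕0⊕1⊕0⊕0⊕1⊕1 = 1
Syndrome s16…s1 = 11101 → error at position 29.
Flip position 29: 0010000110101100110110110010011 → 0010000110101100110110110010111

0010000110101100110110110010111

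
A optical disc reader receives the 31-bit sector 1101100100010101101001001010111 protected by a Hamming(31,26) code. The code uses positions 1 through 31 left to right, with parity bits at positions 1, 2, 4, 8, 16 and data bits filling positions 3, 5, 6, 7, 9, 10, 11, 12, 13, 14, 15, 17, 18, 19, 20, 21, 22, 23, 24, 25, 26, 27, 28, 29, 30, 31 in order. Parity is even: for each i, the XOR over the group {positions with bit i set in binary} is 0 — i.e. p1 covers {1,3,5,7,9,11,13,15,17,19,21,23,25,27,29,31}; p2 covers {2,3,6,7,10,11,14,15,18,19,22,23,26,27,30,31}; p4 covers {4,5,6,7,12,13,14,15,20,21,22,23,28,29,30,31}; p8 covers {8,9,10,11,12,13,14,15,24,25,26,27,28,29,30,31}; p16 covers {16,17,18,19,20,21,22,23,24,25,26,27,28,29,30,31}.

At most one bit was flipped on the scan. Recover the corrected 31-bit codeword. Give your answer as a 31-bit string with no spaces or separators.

s1 (pos 1,3,5,7,9,11,13,15,17,19,21,23,25,27,29,31): 1⊕0⊕1⊕0⊕0⊕0⊕0⊕0⊕1⊕1⊕0⊕0⊕1⊕1⊕1⊕1 = 0
s2 (pos 2,3,6,7,10,11,14,15,18,19,22,23,26,27,30,31): 1⊕0⊕0⊕0⊕0⊕0⊕1⊕0⊕0⊕1⊕1⊕0⊕0⊕1⊕1⊕1 = 1
s4 (pos 4,5,6,7,12,13,14,15,20,21,22,23,28,29,30,31): 1⊕1⊕0⊕0⊕1⊕0⊕1⊕0⊕0⊕0⊕1⊕0⊕0⊕1⊕1⊕1 = 0
s8 (pos 8,9,10,11,12,13,14,15,24,25,26,27,28,29,30,31): 1⊕0⊕0⊕0⊕1⊕0⊕1⊕0⊕0⊕1⊕0⊕1⊕0⊕1⊕1⊕1 = 0
s16 (pos 16,17,18,19,20,21,22,23,24,25,26,27,28,29,30,31): 1⊕1⊕0⊕1⊕0⊕0⊕1⊕0⊕0⊕1⊕0⊕1⊕0⊕1⊕1⊕1 = 1
Syndrome s16…s1 = 10010 → error at position 18.
Flip position 18: 1101100100010101101001001010111 → 1101100100010101111001001010111

1101100100010101111001001010111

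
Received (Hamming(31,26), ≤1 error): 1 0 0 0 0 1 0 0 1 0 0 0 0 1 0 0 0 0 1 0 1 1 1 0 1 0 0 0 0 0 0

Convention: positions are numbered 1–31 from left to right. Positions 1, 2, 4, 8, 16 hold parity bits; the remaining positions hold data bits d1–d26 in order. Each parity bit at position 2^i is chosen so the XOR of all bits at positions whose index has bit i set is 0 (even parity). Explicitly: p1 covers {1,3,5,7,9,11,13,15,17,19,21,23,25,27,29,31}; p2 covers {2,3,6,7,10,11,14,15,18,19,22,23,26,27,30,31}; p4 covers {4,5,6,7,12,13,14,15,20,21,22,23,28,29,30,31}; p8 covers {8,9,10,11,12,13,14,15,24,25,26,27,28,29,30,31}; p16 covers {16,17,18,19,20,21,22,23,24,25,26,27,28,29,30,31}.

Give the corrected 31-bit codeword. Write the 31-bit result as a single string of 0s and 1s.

s1 (pos 1,3,5,7,9,11,13,15,17,19,21,23,25,27,29,31): 1⊕0⊕0⊕0⊕1⊕0⊕0⊕0⊕0⊕1⊕1⊕1⊕1⊕0⊕0⊕0 = 0
s2 (pos 2,3,6,7,10,11,14,15,18,19,22,23,26,27,30,31): 0⊕0⊕1⊕0⊕0⊕0⊕1⊕0⊕0⊕1⊕1⊕1⊕0⊕0⊕0⊕0 = 1
s4 (pos 4,5,6,7,12,13,14,15,20,21,22,23,28,29,30,31): 0⊕0⊕1⊕0⊕0⊕0⊕1⊕0⊕0⊕1⊕1⊕1⊕0⊕0⊕0⊕0 = 1
s8 (pos 8,9,10,11,12,13,14,15,24,25,26,27,28,29,30,31): 0⊕1⊕0⊕0⊕0⊕0⊕1⊕0⊕0⊕1⊕0⊕0⊕0⊕0⊕0⊕0 = 1
s16 (pos 16,17,18,19,20,21,22,23,24,25,26,27,28,29,30,31): 0⊕0⊕0⊕1⊕0⊕1⊕1⊕1⊕0⊕1⊕0⊕0⊕0⊕0⊕0⊕0 = 1
Syndrome s16…s1 = 11110 → error at position 30.
Flip position 30: 1000010010000100001011101000000 → 1000010010000100001011101000010

1000010010000100001011101000010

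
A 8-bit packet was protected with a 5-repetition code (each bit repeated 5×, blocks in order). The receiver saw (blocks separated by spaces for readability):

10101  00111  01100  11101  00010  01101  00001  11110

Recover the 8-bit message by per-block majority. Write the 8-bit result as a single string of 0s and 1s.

11010101

Block 1 (10101): 3 ones → 1
Block 2 (00111): 3 ones → 1
Block 3 (01100): 2 ones → 0
Block 4 (11101): 4 ones → 1
Block 5 (00010): 1 one → 0
Block 6 (01101): 3 ones → 1
Block 7 (00001): 1 one → 0
Block 8 (11110): 4 ones → 1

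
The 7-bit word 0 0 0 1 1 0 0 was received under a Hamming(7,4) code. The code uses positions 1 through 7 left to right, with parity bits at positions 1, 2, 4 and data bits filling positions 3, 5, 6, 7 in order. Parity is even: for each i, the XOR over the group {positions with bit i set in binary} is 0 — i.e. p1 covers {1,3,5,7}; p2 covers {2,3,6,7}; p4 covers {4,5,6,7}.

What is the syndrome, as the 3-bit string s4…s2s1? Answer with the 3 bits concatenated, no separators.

001

s1 (pos 1,3,5,7): 0⊕0⊕1⊕0 = 1
s2 (pos 2,3,6,7): 0⊕0⊕0⊕0 = 0
s4 (pos 4,5,6,7): 1⊕1⊕0⊕0 = 0
Syndrome s4…s1 = 001 → error at position 1.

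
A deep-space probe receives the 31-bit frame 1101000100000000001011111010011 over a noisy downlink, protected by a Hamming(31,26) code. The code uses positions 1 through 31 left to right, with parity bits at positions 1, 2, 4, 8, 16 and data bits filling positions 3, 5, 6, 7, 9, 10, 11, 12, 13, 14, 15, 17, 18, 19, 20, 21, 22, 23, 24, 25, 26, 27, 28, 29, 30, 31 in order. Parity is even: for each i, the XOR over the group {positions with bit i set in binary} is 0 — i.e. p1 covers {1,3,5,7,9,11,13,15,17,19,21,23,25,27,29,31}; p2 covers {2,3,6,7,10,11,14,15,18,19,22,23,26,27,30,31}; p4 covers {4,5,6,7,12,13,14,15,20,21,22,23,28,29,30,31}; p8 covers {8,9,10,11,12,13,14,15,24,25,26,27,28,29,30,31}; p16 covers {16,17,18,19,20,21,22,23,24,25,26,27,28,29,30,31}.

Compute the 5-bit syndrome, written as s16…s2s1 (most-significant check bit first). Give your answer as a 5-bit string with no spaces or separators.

s1 (pos 1,3,5,7,9,11,13,15,17,19,21,23,25,27,29,31): 1⊕0⊕0⊕0⊕0⊕0⊕0⊕0⊕0⊕1⊕1⊕1⊕1⊕1⊕0⊕1 = 1
s2 (pos 2,3,6,7,10,11,14,15,18,19,22,23,26,27,30,31): 1⊕0⊕0⊕0⊕0⊕0⊕0⊕0⊕0⊕1⊕1⊕1⊕0⊕1⊕1⊕1 = 1
s4 (pos 4,5,6,7,12,13,14,15,20,21,22,23,28,29,30,31): 1⊕0⊕0⊕0⊕0⊕0⊕0⊕0⊕0⊕1⊕1⊕1⊕0⊕0⊕1⊕1 = 0
s8 (pos 8,9,10,11,12,13,14,15,24,25,26,27,28,29,30,31): 1⊕0⊕0⊕0⊕0⊕0⊕0⊕0⊕1⊕1⊕0⊕1⊕0⊕0⊕1⊕1 = 0
s16 (pos 16,17,18,19,20,21,22,23,24,25,26,27,28,29,30,31): 0⊕0⊕0⊕1⊕0⊕1⊕1⊕1⊕1⊕1⊕0⊕1⊕0⊕0⊕1⊕1 = 1
Syndrome s16…s1 = 10011 → error at position 19.

10011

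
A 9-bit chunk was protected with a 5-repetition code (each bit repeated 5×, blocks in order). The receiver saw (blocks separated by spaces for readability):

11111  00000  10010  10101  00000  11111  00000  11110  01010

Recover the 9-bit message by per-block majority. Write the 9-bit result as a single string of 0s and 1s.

Block 1 (11111): 5 ones → 1
Block 2 (00000): 0 ones → 0
Block 3 (10010): 2 ones → 0
Block 4 (10101): 3 ones → 1
Block 5 (00000): 0 ones → 0
Block 6 (11111): 5 ones → 1
Block 7 (00000): 0 ones → 0
Block 8 (11110): 4 ones → 1
Block 9 (01010): 2 ones → 0

100101010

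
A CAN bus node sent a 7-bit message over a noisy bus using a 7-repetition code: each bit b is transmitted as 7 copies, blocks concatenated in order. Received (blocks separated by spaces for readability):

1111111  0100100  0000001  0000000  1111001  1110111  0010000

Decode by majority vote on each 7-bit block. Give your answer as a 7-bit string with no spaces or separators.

Block 1 (1111111): 7 ones → 1
Block 2 (0100100): 2 ones → 0
Block 3 (0000001): 1 one → 0
Block 4 (0000000): 0 ones → 0
Block 5 (1111001): 5 ones → 1
Block 6 (1110111): 6 ones → 1
Block 7 (0010000): 1 one → 0

1000110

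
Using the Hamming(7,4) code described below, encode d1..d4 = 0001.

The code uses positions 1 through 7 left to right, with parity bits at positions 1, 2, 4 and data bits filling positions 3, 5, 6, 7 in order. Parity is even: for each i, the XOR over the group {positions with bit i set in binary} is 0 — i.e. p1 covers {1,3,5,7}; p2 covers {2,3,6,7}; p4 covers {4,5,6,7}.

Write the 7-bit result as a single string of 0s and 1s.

Place data at non-parity positions: p1 p2 0 p4 0 0 1
p1 (pos 1,3,5,7): XOR of data positions = 0⊕0⊕1 = 1
p2 (pos 2,3,6,7): XOR of data positions = 0⊕0⊕1 = 1
p4 (pos 4,5,6,7): XOR of data positions = 0⊕0⊕1 = 1
Codeword: 1101001

1101001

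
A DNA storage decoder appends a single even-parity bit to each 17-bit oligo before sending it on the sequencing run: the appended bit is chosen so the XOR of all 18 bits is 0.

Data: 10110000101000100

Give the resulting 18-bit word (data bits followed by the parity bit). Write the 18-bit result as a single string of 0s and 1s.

XOR of the 17 data bits: 1⊕0⊕1⊕1⊕0⊕0⊕0⊕0⊕1⊕0⊕1⊕0⊕0⊕0⊕1⊕0⊕0 = 0
Parity bit = 0 (so all 18 bits XOR to 0).

101100001010001000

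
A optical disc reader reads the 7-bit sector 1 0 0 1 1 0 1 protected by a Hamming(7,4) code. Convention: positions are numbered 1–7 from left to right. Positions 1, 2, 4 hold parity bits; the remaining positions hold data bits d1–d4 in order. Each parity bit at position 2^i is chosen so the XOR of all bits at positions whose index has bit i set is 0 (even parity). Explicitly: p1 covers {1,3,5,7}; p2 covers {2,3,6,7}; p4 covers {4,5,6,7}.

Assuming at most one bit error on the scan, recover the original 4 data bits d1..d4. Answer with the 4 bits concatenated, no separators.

0100

s1 (pos 1,3,5,7): 1⊕0⊕1⊕1 = 1
s2 (pos 2,3,6,7): 0⊕0⊕0⊕1 = 1
s4 (pos 4,5,6,7): 1⊕1⊕0⊕1 = 1
Syndrome s4…s1 = 111 → error at position 7.
Flip position 7: 1001101 → 1001100
Read data bits from positions 3,5,6,7: 0100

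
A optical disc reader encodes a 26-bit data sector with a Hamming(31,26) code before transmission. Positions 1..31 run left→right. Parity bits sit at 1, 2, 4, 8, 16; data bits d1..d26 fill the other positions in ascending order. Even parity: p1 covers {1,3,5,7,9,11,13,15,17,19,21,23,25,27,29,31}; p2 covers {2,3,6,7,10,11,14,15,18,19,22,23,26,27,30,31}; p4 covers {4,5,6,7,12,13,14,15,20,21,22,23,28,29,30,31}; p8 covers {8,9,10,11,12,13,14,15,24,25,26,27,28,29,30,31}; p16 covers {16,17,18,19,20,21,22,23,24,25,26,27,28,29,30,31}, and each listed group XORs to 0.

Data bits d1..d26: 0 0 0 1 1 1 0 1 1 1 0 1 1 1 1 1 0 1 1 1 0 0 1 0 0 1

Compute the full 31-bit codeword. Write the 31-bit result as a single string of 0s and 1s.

Place data at non-parity positions: p1 p2 0 p4 0 0 1 p8 1 1 0 1 1 1 0 p16 1 1 1 1 1 0 1 1 1 0 0 1 0 0 1
p1 (pos 1,3,5,7,9,11,13,15,17,19,21,23,25,27,29,31): XOR of data positions = 0⊕0⊕1⊕1⊕0⊕1⊕0⊕1⊕1⊕1⊕1⊕1⊕0⊕0⊕1 = 1
p2 (pos 2,3,6,7,10,11,14,15,18,19,22,23,26,27,30,31): XOR of data positions = 0⊕0⊕1⊕1⊕0⊕1⊕0⊕1⊕1⊕0⊕1⊕0⊕0⊕0⊕1 = 1
p4 (pos 4,5,6,7,12,13,14,15,20,21,22,23,28,29,30,31): XOR of data positions = 0⊕0⊕1⊕1⊕1⊕1⊕0⊕1⊕1⊕0⊕1⊕1⊕0⊕0⊕1 = 1
p8 (pos 8,9,10,11,12,13,14,15,24,25,26,27,28,29,30,31): XOR of data positions = 1⊕1⊕0⊕1⊕1⊕1⊕0⊕1⊕1⊕0⊕0⊕1⊕0⊕0⊕1 = 1
p16 (pos 16,17,18,19,20,21,22,23,24,25,26,27,28,29,30,31): XOR of data positions = 1⊕1⊕1⊕1⊕1⊕0⊕1⊕1⊕1⊕0⊕0⊕1⊕0⊕0⊕1 = 0
Codeword: 1101001111011100111110111001001

1101001111011100111110111001001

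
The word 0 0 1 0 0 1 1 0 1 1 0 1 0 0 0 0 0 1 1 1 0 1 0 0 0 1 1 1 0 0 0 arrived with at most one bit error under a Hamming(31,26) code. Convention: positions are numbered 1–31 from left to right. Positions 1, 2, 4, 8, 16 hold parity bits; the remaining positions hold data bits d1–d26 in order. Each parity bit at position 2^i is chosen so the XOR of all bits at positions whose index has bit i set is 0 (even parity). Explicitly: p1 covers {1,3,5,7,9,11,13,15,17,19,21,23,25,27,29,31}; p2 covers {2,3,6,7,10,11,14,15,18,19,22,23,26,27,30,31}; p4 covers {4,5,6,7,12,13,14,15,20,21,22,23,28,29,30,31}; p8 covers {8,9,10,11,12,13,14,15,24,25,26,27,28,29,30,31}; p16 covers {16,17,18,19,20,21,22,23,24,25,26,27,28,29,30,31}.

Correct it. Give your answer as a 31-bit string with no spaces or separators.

0010011011010000010101000111000

s1 (pos 1,3,5,7,9,11,13,15,17,19,21,23,25,27,29,31): 0⊕1⊕0⊕1⊕1⊕0⊕0⊕0⊕0⊕1⊕0⊕0⊕0⊕1⊕0⊕0 = 1
s2 (pos 2,3,6,7,10,11,14,15,18,19,22,23,26,27,30,31): 0⊕1⊕1⊕1⊕1⊕0⊕0⊕0⊕1⊕1⊕1⊕0⊕1⊕1⊕0⊕0 = 1
s4 (pos 4,5,6,7,12,13,14,15,20,21,22,23,28,29,30,31): 0⊕0⊕1⊕1⊕1⊕0⊕0⊕0⊕1⊕0⊕1⊕0⊕1⊕0⊕0⊕0 = 0
s8 (pos 8,9,10,11,12,13,14,15,24,25,26,27,28,29,30,31): 0⊕1⊕1⊕0⊕1⊕0⊕0⊕0⊕0⊕0⊕1⊕1⊕1⊕0⊕0⊕0 = 0
s16 (pos 16,17,18,19,20,21,22,23,24,25,26,27,28,29,30,31): 0⊕0⊕1⊕1⊕1⊕0⊕1⊕0⊕0⊕0⊕1⊕1⊕1⊕0⊕0⊕0 = 1
Syndrome s16…s1 = 10011 → error at position 19.
Flip position 19: 0010011011010000011101000111000 → 0010011011010000010101000111000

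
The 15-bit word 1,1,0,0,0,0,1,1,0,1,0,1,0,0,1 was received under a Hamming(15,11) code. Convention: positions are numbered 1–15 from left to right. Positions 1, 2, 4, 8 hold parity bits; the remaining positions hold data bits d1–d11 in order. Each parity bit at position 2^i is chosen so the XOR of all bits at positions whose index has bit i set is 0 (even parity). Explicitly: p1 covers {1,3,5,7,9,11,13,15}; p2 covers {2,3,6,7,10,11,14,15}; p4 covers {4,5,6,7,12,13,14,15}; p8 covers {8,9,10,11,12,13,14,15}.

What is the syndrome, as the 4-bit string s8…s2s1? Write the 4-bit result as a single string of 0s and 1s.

0101

s1 (pos 1,3,5,7,9,11,13,15): 1⊕0⊕0⊕1⊕0⊕0⊕0⊕1 = 1
s2 (pos 2,3,6,7,10,11,14,15): 1⊕0⊕0⊕1⊕1⊕0⊕0⊕1 = 0
s4 (pos 4,5,6,7,12,13,14,15): 0⊕0⊕0⊕1⊕1⊕0⊕0⊕1 = 1
s8 (pos 8,9,10,11,12,13,14,15): 1⊕0⊕1⊕0⊕1⊕0⊕0⊕1 = 0
Syndrome s8…s1 = 0101 → error at position 5.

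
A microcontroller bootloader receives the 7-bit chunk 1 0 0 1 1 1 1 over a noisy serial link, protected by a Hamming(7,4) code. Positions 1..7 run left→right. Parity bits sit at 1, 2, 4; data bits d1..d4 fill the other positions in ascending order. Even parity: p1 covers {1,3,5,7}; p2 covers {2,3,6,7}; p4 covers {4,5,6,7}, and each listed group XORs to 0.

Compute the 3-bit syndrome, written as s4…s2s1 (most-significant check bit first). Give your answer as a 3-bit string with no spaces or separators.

001

s1 (pos 1,3,5,7): 1⊕0⊕1⊕1 = 1
s2 (pos 2,3,6,7): 0⊕0⊕1⊕1 = 0
s4 (pos 4,5,6,7): 1⊕1⊕1⊕1 = 0
Syndrome s4…s1 = 001 → error at position 1.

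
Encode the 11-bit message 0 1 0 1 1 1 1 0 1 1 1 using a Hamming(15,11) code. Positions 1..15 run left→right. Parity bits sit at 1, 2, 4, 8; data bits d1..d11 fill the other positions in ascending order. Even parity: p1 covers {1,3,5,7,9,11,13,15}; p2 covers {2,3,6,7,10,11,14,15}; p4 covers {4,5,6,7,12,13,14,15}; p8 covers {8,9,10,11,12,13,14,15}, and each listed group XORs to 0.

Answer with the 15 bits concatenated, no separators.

Place data at non-parity positions: p1 p2 0 p4 1 0 1 p8 1 1 1 0 1 1 1
p1 (pos 1,3,5,7,9,11,13,15): XOR of data positions = 0⊕1⊕1⊕1⊕1⊕1⊕1 = 0
p2 (pos 2,3,6,7,10,11,14,15): XOR of data positions = 0⊕0⊕1⊕1⊕1⊕1⊕1 = 1
p4 (pos 4,5,6,7,12,13,14,15): XOR of data positions = 1⊕0⊕1⊕0⊕1⊕1⊕1 = 1
p8 (pos 8,9,10,11,12,13,14,15): XOR of data positions = 1⊕1⊕1⊕0⊕1⊕1⊕1 = 0
Codeword: 010110101110111

010110101110111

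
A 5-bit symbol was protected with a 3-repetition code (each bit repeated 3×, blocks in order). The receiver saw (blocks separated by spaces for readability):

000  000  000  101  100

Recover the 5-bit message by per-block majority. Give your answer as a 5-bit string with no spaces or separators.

00010

Block 1 (000): 0 ones → 0
Block 2 (000): 0 ones → 0
Block 3 (000): 0 ones → 0
Block 4 (101): 2 ones → 1
Block 5 (100): 1 one → 0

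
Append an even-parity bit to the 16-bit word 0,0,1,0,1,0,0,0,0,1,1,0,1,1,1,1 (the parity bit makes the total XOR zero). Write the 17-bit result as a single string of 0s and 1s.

00101000011011110

XOR of the 16 data bits: 0⊕0⊕1⊕0⊕1⊕0⊕0⊕0⊕0⊕1⊕1⊕0⊕1⊕1⊕1⊕1 = 0
Parity bit = 0 (so all 17 bits XOR to 0).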